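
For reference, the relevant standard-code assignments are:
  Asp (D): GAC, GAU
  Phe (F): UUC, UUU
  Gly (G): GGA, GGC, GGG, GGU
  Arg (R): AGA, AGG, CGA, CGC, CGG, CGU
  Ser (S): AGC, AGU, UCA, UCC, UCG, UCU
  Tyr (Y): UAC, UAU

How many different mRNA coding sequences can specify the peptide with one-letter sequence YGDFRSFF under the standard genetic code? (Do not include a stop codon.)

4608

Tyr: 2 codons.
Gly: 4 codons.
Asp: 2 codons.
Phe: 2 codons.
Arg: 6 codons.
Ser: 6 codons.
Phe: 2 codons.
Phe: 2 codons.
2 × 4 × 2 × 2 × 6 × 6 × 2 × 2 = 4608.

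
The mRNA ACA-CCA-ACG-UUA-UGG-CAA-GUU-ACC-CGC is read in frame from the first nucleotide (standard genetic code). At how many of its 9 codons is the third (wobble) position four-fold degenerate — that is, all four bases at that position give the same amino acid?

6

Codon 1 ACA (Thr): third position 4-fold.
Codon 2 CCA (Pro): third position 4-fold.
Codon 3 ACG (Thr): third position 4-fold.
Codon 4 UUA (Leu): third position 2-fold.
Codon 5 UGG (Trp): third position 1-fold.
Codon 6 CAA (Gln): third position 2-fold.
Codon 7 GUU (Val): third position 4-fold.
Codon 8 ACC (Thr): third position 4-fold.
Codon 9 CGC (Arg): third position 4-fold.
Four-fold degenerate third positions: 6.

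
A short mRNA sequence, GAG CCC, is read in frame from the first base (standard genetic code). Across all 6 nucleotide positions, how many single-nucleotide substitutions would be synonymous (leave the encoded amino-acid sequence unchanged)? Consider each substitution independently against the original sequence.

4

Codon 1 (GAG, Glu): 1 synonymous substitution.
Codon 2 (CCC, Pro): 3 synonymous substitutions.
Total: 1 + 3 = 4.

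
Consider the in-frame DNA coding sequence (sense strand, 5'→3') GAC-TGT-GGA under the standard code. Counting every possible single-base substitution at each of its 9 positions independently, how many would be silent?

Codon 1 (GAC, Asp): 1 synonymous substitution.
Codon 2 (TGT, Cys): 1 synonymous substitution.
Codon 3 (GGA, Gly): 3 synonymous substitutions.
Total: 1 + 1 + 3 = 5.

5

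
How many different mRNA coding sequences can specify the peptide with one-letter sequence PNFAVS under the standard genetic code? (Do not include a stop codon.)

1536

Pro: 4 codons.
Asn: 2 codons.
Phe: 2 codons.
Ala: 4 codons.
Val: 4 codons.
Ser: 6 codons.
4 × 2 × 2 × 4 × 4 × 6 = 1536.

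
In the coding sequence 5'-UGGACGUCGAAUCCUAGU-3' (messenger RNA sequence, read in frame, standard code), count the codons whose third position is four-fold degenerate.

3

Codon 1 UGG (Trp): third position 1-fold.
Codon 2 ACG (Thr): third position 4-fold.
Codon 3 UCG (Ser): third position 4-fold.
Codon 4 AAU (Asn): third position 2-fold.
Codon 5 CCU (Pro): third position 4-fold.
Codon 6 AGU (Ser): third position 2-fold.
Four-fold degenerate third positions: 3.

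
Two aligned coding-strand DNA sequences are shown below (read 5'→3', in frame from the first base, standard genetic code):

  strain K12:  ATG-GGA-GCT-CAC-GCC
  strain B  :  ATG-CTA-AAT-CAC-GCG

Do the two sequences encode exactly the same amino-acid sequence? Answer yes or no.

no

Codon 1: ATG Met / ATG Met — identical.
Codon 2: GGA Gly / CTA Leu — nonsynonymous.
Codon 3: GCT Ala / AAT Asn — nonsynonymous.
Codon 4: CAC His / CAC His — identical.
Codon 5: GCC Ala / GCG Ala — synonymous.
Nonsynonymous differences: 2 → different protein.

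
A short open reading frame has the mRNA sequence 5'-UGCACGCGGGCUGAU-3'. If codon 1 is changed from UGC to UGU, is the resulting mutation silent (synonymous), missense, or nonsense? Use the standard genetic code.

silent

Position 3 falls in codon 1: UGC → Cys.
After the substitution the codon is UGU → Cys.
Both encode Cys, so the change is synonymous.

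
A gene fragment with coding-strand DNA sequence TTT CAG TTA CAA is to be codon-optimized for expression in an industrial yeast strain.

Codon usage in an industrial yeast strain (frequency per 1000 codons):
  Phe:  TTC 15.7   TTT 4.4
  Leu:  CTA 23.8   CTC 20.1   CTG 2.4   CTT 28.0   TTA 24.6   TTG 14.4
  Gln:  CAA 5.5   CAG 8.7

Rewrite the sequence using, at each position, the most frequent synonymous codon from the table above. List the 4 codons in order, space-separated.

Codon 1 (Phe): best is TTC at 15.7.
Codon 2 (Gln): best is CAG at 8.7.
Codon 3 (Leu): best is CTT at 28.0.
Codon 4 (Gln): best is CAG at 8.7.

TTC CAG CTT CAG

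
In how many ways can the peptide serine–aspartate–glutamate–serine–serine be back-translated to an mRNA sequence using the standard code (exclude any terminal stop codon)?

Ser: 6 codons.
Asp: 2 codons.
Glu: 2 codons.
Ser: 6 codons.
Ser: 6 codons.
6 × 2 × 2 × 6 × 6 = 864.

864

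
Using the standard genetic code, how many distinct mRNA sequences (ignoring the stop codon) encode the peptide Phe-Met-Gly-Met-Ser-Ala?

192

Phe: 2 codons.
Met: 1 codon.
Gly: 4 codons.
Met: 1 codon.
Ser: 6 codons.
Ala: 4 codons.
2 × 1 × 4 × 1 × 6 × 4 = 192.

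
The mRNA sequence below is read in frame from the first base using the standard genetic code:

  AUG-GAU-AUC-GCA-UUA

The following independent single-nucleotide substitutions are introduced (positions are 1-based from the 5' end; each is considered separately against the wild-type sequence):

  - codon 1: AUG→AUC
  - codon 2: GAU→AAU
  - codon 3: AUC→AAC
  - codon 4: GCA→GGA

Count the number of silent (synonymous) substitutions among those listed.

Codon 1: AUG (Met) → AUC (Ile) — missense.
Codon 2: GAU (Asp) → AAU (Asn) — missense.
Codon 3: AUC (Ile) → AAC (Asn) — missense.
Codon 4: GCA (Ala) → GGA (Gly) — missense.
Synonymous: 0 of 4.

0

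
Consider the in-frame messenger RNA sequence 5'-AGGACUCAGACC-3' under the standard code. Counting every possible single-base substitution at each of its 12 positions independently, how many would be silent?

9

Codon 1 (AGG, Arg): 2 synonymous substitutions.
Codon 2 (ACU, Thr): 3 synonymous substitutions.
Codon 3 (CAG, Gln): 1 synonymous substitution.
Codon 4 (ACC, Thr): 3 synonymous substitutions.
Total: 2 + 3 + 1 + 3 = 9.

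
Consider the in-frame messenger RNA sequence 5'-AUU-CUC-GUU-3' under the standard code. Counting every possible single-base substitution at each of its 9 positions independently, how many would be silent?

Codon 1 (AUU, Ile): 2 synonymous substitutions.
Codon 2 (CUC, Leu): 3 synonymous substitutions.
Codon 3 (GUU, Val): 3 synonymous substitutions.
Total: 2 + 3 + 3 = 8.

8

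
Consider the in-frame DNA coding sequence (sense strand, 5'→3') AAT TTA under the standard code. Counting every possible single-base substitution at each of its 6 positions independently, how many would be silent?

3

Codon 1 (AAT, Asn): 1 synonymous substitution.
Codon 2 (TTA, Leu): 2 synonymous substitutions.
Total: 1 + 2 = 3.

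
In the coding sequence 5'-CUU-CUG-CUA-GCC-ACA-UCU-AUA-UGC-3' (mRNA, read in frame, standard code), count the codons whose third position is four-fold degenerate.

6

Codon 1 CUU (Leu): third position 4-fold.
Codon 2 CUG (Leu): third position 4-fold.
Codon 3 CUA (Leu): third position 4-fold.
Codon 4 GCC (Ala): third position 4-fold.
Codon 5 ACA (Thr): third position 4-fold.
Codon 6 UCU (Ser): third position 4-fold.
Codon 7 AUA (Ile): third position 3-fold.
Codon 8 UGC (Cys): third position 2-fold.
Four-fold degenerate third positions: 6.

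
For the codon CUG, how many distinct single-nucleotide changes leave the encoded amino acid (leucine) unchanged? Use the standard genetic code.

4

Position 1: UUG → 1 synonymous.
Position 2: none → 0 synonymous.
Position 3: CUU, CUC, CUA → 3 synonymous.
Total: 1 + 0 + 3 = 4.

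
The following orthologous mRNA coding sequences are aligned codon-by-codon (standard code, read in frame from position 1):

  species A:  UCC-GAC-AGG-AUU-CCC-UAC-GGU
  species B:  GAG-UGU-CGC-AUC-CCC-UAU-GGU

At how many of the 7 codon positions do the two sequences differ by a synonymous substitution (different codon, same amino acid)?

3

Codon 1: UCC Ser / GAG Glu — nonsynonymous.
Codon 2: GAC Asp / UGU Cys — nonsynonymous.
Codon 3: AGG Arg / CGC Arg — synonymous.
Codon 4: AUU Ile / AUC Ile — synonymous.
Codon 5: CCC Pro / CCC Pro — identical.
Codon 6: UAC Tyr / UAU Tyr — synonymous.
Codon 7: GGU Gly / GGU Gly — identical.
Synonymous differences: 3.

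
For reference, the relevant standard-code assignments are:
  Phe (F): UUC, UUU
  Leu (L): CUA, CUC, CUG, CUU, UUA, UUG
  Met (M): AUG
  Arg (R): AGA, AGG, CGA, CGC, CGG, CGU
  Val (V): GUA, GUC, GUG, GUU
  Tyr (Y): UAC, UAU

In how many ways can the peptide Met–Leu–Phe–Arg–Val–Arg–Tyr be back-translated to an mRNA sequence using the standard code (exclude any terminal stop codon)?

3456

Met: 1 codon.
Leu: 6 codons.
Phe: 2 codons.
Arg: 6 codons.
Val: 4 codons.
Arg: 6 codons.
Tyr: 2 codons.
1 × 6 × 2 × 6 × 4 × 6 × 2 = 3456.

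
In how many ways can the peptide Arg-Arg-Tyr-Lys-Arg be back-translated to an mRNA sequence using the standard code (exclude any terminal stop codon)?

864

Arg: 6 codons.
Arg: 6 codons.
Tyr: 2 codons.
Lys: 2 codons.
Arg: 6 codons.
6 × 6 × 2 × 2 × 6 = 864.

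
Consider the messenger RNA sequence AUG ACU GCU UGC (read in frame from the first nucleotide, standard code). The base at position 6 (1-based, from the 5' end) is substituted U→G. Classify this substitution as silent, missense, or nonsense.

Position 6 falls in codon 2: ACU → Thr.
After the substitution the codon is ACG → Thr.
Both encode Thr, so the change is synonymous.

silent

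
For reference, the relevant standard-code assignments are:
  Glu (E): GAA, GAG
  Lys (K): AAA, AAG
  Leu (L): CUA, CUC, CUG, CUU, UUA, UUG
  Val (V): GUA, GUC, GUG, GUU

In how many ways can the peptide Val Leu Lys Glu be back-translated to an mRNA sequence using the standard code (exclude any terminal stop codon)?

Val: 4 codons.
Leu: 6 codons.
Lys: 2 codons.
Glu: 2 codons.
4 × 6 × 2 × 2 = 96.

96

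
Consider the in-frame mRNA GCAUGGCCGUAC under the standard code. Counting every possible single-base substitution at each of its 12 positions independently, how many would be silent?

Codon 1 (GCA, Ala): 3 synonymous substitutions.
Codon 2 (UGG, Trp): 0 synonymous substitutions.
Codon 3 (CCG, Pro): 3 synonymous substitutions.
Codon 4 (UAC, Tyr): 1 synonymous substitution.
Total: 3 + 0 + 3 + 1 = 7.

7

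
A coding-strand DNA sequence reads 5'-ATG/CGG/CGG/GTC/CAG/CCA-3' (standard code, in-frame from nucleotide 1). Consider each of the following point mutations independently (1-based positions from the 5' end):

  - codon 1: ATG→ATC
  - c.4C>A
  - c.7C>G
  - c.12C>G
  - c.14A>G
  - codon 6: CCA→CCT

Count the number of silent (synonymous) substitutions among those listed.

3

Codon 1: ATG (Met) → ATC (Ile) — missense.
Codon 2: CGG (Arg) → AGG (Arg) — synonymous.
Codon 3: CGG (Arg) → GGG (Gly) — missense.
Codon 4: GTC (Val) → GTG (Val) — synonymous.
Codon 5: CAG (Gln) → CGG (Arg) — missense.
Codon 6: CCA (Pro) → CCT (Pro) — synonymous.
Synonymous: 3 of 6.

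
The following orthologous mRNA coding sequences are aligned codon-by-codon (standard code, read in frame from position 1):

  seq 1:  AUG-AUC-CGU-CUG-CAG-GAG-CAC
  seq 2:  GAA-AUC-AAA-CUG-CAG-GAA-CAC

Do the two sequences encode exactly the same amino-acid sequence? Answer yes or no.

no

Codon 1: AUG Met / GAA Glu — nonsynonymous.
Codon 2: AUC Ile / AUC Ile — identical.
Codon 3: CGU Arg / AAA Lys — nonsynonymous.
Codon 4: CUG Leu / CUG Leu — identical.
Codon 5: CAG Gln / CAG Gln — identical.
Codon 6: GAG Glu / GAA Glu — synonymous.
Codon 7: CAC His / CAC His — identical.
Nonsynonymous differences: 2 → different protein.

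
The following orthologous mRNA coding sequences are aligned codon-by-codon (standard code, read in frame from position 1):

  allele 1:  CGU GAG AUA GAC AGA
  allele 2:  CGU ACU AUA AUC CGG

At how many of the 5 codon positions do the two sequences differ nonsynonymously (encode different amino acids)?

2

Codon 1: CGU Arg / CGU Arg — identical.
Codon 2: GAG Glu / ACU Thr — nonsynonymous.
Codon 3: AUA Ile / AUA Ile — identical.
Codon 4: GAC Asp / AUC Ile — nonsynonymous.
Codon 5: AGA Arg / CGG Arg — synonymous.
Nonsynonymous differences: 2.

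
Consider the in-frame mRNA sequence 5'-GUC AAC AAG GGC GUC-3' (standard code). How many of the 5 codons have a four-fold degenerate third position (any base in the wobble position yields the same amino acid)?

3

Codon 1 GUC (Val): third position 4-fold.
Codon 2 AAC (Asn): third position 2-fold.
Codon 3 AAG (Lys): third position 2-fold.
Codon 4 GGC (Gly): third position 4-fold.
Codon 5 GUC (Val): third position 4-fold.
Four-fold degenerate third positions: 3.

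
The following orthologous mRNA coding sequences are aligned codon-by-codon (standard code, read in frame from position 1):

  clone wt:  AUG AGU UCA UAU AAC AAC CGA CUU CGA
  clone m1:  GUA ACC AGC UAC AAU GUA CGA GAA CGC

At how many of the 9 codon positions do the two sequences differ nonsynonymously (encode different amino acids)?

4

Codon 1: AUG Met / GUA Val — nonsynonymous.
Codon 2: AGU Ser / ACC Thr — nonsynonymous.
Codon 3: UCA Ser / AGC Ser — synonymous.
Codon 4: UAU Tyr / UAC Tyr — synonymous.
Codon 5: AAC Asn / AAU Asn — synonymous.
Codon 6: AAC Asn / GUA Val — nonsynonymous.
Codon 7: CGA Arg / CGA Arg — identical.
Codon 8: CUU Leu / GAA Glu — nonsynonymous.
Codon 9: CGA Arg / CGC Arg — synonymous.
Nonsynonymous differences: 4.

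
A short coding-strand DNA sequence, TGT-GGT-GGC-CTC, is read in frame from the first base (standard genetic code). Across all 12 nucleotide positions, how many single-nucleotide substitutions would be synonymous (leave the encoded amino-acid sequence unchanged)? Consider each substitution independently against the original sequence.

10

Codon 1 (TGT, Cys): 1 synonymous substitution.
Codon 2 (GGT, Gly): 3 synonymous substitutions.
Codon 3 (GGC, Gly): 3 synonymous substitutions.
Codon 4 (CTC, Leu): 3 synonymous substitutions.
Total: 1 + 3 + 3 + 3 = 10.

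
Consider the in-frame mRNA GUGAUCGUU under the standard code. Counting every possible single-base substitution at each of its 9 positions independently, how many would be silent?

Codon 1 (GUG, Val): 3 synonymous substitutions.
Codon 2 (AUC, Ile): 2 synonymous substitutions.
Codon 3 (GUU, Val): 3 synonymous substitutions.
Total: 3 + 2 + 3 = 8.

8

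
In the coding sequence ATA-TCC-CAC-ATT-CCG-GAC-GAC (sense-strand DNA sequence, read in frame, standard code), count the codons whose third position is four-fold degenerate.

2

Codon 1 ATA (Ile): third position 3-fold.
Codon 2 TCC (Ser): third position 4-fold.
Codon 3 CAC (His): third position 2-fold.
Codon 4 ATT (Ile): third position 3-fold.
Codon 5 CCG (Pro): third position 4-fold.
Codon 6 GAC (Asp): third position 2-fold.
Codon 7 GAC (Asp): third position 2-fold.
Four-fold degenerate third positions: 2.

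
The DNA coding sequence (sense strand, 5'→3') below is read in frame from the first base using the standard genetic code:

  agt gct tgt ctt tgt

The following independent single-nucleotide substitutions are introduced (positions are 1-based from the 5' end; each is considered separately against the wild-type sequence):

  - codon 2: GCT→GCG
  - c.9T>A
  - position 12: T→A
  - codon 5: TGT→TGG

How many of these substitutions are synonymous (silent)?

Codon 2: GCT (Ala) → GCG (Ala) — synonymous.
Codon 3: TGT (Cys) → TGA (Stop) — nonsense.
Codon 4: CTT (Leu) → CTA (Leu) — synonymous.
Codon 5: TGT (Cys) → TGG (Trp) — missense.
Synonymous: 2 of 4.

2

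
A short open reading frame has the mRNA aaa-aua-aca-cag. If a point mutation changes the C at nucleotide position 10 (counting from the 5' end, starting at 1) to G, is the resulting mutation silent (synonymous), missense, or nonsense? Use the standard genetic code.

Position 10 falls in codon 4: CAG → Gln.
After the substitution the codon is GAG → Glu.
Gln ≠ Glu, so this is a missense mutation.

missense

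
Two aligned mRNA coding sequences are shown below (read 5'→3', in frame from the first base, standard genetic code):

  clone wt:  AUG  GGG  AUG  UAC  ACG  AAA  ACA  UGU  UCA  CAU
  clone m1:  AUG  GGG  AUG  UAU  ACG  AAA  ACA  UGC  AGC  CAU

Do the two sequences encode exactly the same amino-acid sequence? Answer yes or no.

Codon 1: AUG Met / AUG Met — identical.
Codon 2: GGG Gly / GGG Gly — identical.
Codon 3: AUG Met / AUG Met — identical.
Codon 4: UAC Tyr / UAU Tyr — synonymous.
Codon 5: ACG Thr / ACG Thr — identical.
Codon 6: AAA Lys / AAA Lys — identical.
Codon 7: ACA Thr / ACA Thr — identical.
Codon 8: UGU Cys / UGC Cys — synonymous.
Codon 9: UCA Ser / AGC Ser — synonymous.
Codon 10: CAU His / CAU His — identical.
Nonsynonymous differences: 0 → same protein.

yes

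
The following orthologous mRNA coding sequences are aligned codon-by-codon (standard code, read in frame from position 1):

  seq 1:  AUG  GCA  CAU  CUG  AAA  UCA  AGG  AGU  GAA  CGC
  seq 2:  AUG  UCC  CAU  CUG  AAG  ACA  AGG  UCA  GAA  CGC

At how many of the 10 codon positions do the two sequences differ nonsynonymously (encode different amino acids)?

2

Codon 1: AUG Met / AUG Met — identical.
Codon 2: GCA Ala / UCC Ser — nonsynonymous.
Codon 3: CAU His / CAU His — identical.
Codon 4: CUG Leu / CUG Leu — identical.
Codon 5: AAA Lys / AAG Lys — synonymous.
Codon 6: UCA Ser / ACA Thr — nonsynonymous.
Codon 7: AGG Arg / AGG Arg — identical.
Codon 8: AGU Ser / UCA Ser — synonymous.
Codon 9: GAA Glu / GAA Glu — identical.
Codon 10: CGC Arg / CGC Arg — identical.
Nonsynonymous differences: 2.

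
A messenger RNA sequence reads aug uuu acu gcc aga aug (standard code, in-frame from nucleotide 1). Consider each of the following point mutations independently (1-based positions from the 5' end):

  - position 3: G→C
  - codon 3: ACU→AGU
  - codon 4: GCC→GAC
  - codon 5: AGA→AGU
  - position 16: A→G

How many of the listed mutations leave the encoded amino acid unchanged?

Codon 1: AUG (Met) → AUC (Ile) — missense.
Codon 3: ACU (Thr) → AGU (Ser) — missense.
Codon 4: GCC (Ala) → GAC (Asp) — missense.
Codon 5: AGA (Arg) → AGU (Ser) — missense.
Codon 6: AUG (Met) → GUG (Val) — missense.
Synonymous: 0 of 5.

0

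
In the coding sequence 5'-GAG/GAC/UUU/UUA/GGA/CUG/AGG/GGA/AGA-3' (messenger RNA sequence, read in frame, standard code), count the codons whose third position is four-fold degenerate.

3

Codon 1 GAG (Glu): third position 2-fold.
Codon 2 GAC (Asp): third position 2-fold.
Codon 3 UUU (Phe): third position 2-fold.
Codon 4 UUA (Leu): third position 2-fold.
Codon 5 GGA (Gly): third position 4-fold.
Codon 6 CUG (Leu): third position 4-fold.
Codon 7 AGG (Arg): third position 2-fold.
Codon 8 GGA (Gly): third position 4-fold.
Codon 9 AGA (Arg): third position 2-fold.
Four-fold degenerate third positions: 3.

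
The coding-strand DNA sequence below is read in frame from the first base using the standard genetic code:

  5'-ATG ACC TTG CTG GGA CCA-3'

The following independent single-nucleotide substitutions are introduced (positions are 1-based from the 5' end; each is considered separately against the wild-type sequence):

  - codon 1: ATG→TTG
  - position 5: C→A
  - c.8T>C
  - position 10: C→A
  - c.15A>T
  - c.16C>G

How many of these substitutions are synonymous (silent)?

1

Codon 1: ATG (Met) → TTG (Leu) — missense.
Codon 2: ACC (Thr) → AAC (Asn) — missense.
Codon 3: TTG (Leu) → TCG (Ser) — missense.
Codon 4: CTG (Leu) → ATG (Met) — missense.
Codon 5: GGA (Gly) → GGT (Gly) — synonymous.
Codon 6: CCA (Pro) → GCA (Ala) — missense.
Synonymous: 1 of 6.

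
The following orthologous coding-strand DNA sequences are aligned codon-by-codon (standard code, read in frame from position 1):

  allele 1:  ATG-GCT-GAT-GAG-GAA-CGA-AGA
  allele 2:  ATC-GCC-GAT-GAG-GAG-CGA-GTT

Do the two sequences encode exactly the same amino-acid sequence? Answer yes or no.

no

Codon 1: ATG Met / ATC Ile — nonsynonymous.
Codon 2: GCT Ala / GCC Ala — synonymous.
Codon 3: GAT Asp / GAT Asp — identical.
Codon 4: GAG Glu / GAG Glu — identical.
Codon 5: GAA Glu / GAG Glu — synonymous.
Codon 6: CGA Arg / CGA Arg — identical.
Codon 7: AGA Arg / GTT Val — nonsynonymous.
Nonsynonymous differences: 2 → different protein.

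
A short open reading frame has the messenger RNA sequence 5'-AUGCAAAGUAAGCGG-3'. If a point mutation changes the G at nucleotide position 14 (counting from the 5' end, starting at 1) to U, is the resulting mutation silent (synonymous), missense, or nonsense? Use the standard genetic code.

Position 14 falls in codon 5: CGG → Arg.
After the substitution the codon is CUG → Leu.
Arg ≠ Leu, so this is a missense mutation.

missense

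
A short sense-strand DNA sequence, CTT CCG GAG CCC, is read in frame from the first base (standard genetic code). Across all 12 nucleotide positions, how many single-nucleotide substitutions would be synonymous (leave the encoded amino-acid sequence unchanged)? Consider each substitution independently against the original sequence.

10

Codon 1 (CTT, Leu): 3 synonymous substitutions.
Codon 2 (CCG, Pro): 3 synonymous substitutions.
Codon 3 (GAG, Glu): 1 synonymous substitution.
Codon 4 (CCC, Pro): 3 synonymous substitutions.
Total: 3 + 3 + 1 + 3 = 10.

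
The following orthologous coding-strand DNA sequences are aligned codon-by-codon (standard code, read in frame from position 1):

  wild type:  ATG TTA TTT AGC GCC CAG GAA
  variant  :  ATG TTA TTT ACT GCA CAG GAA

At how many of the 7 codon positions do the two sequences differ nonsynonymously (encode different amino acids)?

1

Codon 1: ATG Met / ATG Met — identical.
Codon 2: TTA Leu / TTA Leu — identical.
Codon 3: TTT Phe / TTT Phe — identical.
Codon 4: AGC Ser / ACT Thr — nonsynonymous.
Codon 5: GCC Ala / GCA Ala — synonymous.
Codon 6: CAG Gln / CAG Gln — identical.
Codon 7: GAA Glu / GAA Glu — identical.
Nonsynonymous differences: 1.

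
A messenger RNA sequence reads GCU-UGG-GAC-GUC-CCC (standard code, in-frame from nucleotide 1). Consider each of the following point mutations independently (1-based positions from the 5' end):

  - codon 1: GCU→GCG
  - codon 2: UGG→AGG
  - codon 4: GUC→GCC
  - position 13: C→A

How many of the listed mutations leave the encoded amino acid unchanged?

1

Codon 1: GCU (Ala) → GCG (Ala) — synonymous.
Codon 2: UGG (Trp) → AGG (Arg) — missense.
Codon 4: GUC (Val) → GCC (Ala) — missense.
Codon 5: CCC (Pro) → ACC (Thr) — missense.
Synonymous: 1 of 4.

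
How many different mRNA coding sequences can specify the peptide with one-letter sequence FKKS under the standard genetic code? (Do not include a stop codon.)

48

Phe: 2 codons.
Lys: 2 codons.
Lys: 2 codons.
Ser: 6 codons.
2 × 2 × 2 × 6 = 48.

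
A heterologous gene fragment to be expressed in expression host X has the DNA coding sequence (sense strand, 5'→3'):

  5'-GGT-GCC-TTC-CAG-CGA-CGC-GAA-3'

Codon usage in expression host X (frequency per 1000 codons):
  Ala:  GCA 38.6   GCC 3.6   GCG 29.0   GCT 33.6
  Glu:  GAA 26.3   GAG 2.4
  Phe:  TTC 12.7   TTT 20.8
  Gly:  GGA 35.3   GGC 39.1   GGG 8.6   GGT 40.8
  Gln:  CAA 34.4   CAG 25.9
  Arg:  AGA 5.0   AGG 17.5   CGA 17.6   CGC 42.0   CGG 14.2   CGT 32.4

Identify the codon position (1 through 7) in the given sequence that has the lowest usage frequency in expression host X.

Codon 1 GGT (Gly): 40.8 per 1000.
Codon 2 GCC (Ala): 3.6 per 1000.
Codon 3 TTC (Phe): 12.7 per 1000.
Codon 4 CAG (Gln): 25.9 per 1000.
Codon 5 CGA (Arg): 17.6 per 1000.
Codon 6 CGC (Arg): 42.0 per 1000.
Codon 7 GAA (Glu): 26.3 per 1000.
Lowest frequency is 3.6 at codon 2.

2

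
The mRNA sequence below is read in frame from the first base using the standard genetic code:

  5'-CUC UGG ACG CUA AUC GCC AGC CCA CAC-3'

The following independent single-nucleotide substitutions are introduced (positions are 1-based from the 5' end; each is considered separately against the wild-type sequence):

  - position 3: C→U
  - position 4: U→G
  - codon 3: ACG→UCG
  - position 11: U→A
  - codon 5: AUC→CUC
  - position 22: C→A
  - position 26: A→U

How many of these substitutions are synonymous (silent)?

1

Codon 1: CUC (Leu) → CUU (Leu) — synonymous.
Codon 2: UGG (Trp) → GGG (Gly) — missense.
Codon 3: ACG (Thr) → UCG (Ser) — missense.
Codon 4: CUA (Leu) → CAA (Gln) — missense.
Codon 5: AUC (Ile) → CUC (Leu) — missense.
Codon 8: CCA (Pro) → ACA (Thr) — missense.
Codon 9: CAC (His) → CUC (Leu) — missense.
Synonymous: 1 of 7.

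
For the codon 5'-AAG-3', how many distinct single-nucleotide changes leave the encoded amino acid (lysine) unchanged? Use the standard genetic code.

1

Position 1: none → 0 synonymous.
Position 2: none → 0 synonymous.
Position 3: AAA → 1 synonymous.
Total: 0 + 0 + 1 = 1.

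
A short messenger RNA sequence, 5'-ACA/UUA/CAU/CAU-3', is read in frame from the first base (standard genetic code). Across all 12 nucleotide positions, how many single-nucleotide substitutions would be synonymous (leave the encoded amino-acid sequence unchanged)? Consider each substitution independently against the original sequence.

Codon 1 (ACA, Thr): 3 synonymous substitutions.
Codon 2 (UUA, Leu): 2 synonymous substitutions.
Codon 3 (CAU, His): 1 synonymous substitution.
Codon 4 (CAU, His): 1 synonymous substitution.
Total: 3 + 2 + 1 + 1 = 7.

7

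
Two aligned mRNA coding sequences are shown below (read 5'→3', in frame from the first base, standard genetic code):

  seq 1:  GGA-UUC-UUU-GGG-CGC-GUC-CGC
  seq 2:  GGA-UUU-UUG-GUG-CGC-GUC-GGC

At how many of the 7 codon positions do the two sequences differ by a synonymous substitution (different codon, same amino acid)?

1

Codon 1: GGA Gly / GGA Gly — identical.
Codon 2: UUC Phe / UUU Phe — synonymous.
Codon 3: UUU Phe / UUG Leu — nonsynonymous.
Codon 4: GGG Gly / GUG Val — nonsynonymous.
Codon 5: CGC Arg / CGC Arg — identical.
Codon 6: GUC Val / GUC Val — identical.
Codon 7: CGC Arg / GGC Gly — nonsynonymous.
Synonymous differences: 1.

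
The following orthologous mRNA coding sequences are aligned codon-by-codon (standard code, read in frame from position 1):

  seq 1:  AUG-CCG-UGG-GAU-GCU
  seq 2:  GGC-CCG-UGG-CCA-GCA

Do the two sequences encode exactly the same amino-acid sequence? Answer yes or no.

Codon 1: AUG Met / GGC Gly — nonsynonymous.
Codon 2: CCG Pro / CCG Pro — identical.
Codon 3: UGG Trp / UGG Trp — identical.
Codon 4: GAU Asp / CCA Pro — nonsynonymous.
Codon 5: GCU Ala / GCA Ala — synonymous.
Nonsynonymous differences: 2 → different protein.

no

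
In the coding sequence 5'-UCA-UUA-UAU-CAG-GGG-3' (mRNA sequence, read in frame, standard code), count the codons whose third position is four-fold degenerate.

2

Codon 1 UCA (Ser): third position 4-fold.
Codon 2 UUA (Leu): third position 2-fold.
Codon 3 UAU (Tyr): third position 2-fold.
Codon 4 CAG (Gln): third position 2-fold.
Codon 5 GGG (Gly): third position 4-fold.
Four-fold degenerate third positions: 2.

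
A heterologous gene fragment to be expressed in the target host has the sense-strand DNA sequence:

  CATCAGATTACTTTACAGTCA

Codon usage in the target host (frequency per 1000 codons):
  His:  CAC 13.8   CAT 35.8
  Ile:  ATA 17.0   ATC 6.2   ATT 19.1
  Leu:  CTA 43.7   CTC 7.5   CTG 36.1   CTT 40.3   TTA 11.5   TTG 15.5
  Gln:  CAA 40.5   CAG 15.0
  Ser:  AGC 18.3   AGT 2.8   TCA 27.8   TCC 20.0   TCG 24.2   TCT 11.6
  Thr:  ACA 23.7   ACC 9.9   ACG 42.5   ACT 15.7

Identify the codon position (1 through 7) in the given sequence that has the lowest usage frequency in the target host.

Codon 1 CAT (His): 35.8 per 1000.
Codon 2 CAG (Gln): 15.0 per 1000.
Codon 3 ATT (Ile): 19.1 per 1000.
Codon 4 ACT (Thr): 15.7 per 1000.
Codon 5 TTA (Leu): 11.5 per 1000.
Codon 6 CAG (Gln): 15.0 per 1000.
Codon 7 TCA (Ser): 27.8 per 1000.
Lowest frequency is 11.5 at codon 5.

5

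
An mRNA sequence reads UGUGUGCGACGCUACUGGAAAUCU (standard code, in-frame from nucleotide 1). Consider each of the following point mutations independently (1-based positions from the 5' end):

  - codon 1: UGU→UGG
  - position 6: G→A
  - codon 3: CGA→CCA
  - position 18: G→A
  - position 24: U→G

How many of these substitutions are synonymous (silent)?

2

Codon 1: UGU (Cys) → UGG (Trp) — missense.
Codon 2: GUG (Val) → GUA (Val) — synonymous.
Codon 3: CGA (Arg) → CCA (Pro) — missense.
Codon 6: UGG (Trp) → UGA (Stop) — nonsense.
Codon 8: UCU (Ser) → UCG (Ser) — synonymous.
Synonymous: 2 of 5.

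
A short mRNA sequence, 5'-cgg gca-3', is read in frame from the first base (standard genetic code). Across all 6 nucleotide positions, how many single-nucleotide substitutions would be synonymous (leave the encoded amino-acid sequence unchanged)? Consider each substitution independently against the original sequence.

Codon 1 (CGG, Arg): 4 synonymous substitutions.
Codon 2 (GCA, Ala): 3 synonymous substitutions.
Total: 4 + 3 = 7.

7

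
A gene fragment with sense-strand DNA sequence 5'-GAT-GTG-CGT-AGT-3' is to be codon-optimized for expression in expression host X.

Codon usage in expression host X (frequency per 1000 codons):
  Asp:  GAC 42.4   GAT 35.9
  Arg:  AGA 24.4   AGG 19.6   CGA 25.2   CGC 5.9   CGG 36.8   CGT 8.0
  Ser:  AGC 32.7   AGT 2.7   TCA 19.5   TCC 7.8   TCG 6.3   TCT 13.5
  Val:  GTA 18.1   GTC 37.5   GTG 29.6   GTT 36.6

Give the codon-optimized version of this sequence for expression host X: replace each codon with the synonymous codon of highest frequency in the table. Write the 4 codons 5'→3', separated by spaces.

GAC GTC CGG AGC

Codon 1 (Asp): best is GAC at 42.4.
Codon 2 (Val): best is GTC at 37.5.
Codon 3 (Arg): best is CGG at 36.8.
Codon 4 (Ser): best is AGC at 32.7.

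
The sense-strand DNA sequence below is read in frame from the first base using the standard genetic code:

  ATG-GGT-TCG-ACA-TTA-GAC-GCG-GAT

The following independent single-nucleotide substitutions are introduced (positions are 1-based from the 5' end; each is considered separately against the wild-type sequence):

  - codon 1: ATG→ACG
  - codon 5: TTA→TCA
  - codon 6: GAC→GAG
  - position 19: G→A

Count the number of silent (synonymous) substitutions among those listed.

Codon 1: ATG (Met) → ACG (Thr) — missense.
Codon 5: TTA (Leu) → TCA (Ser) — missense.
Codon 6: GAC (Asp) → GAG (Glu) — missense.
Codon 7: GCG (Ala) → ACG (Thr) — missense.
Synonymous: 0 of 4.

0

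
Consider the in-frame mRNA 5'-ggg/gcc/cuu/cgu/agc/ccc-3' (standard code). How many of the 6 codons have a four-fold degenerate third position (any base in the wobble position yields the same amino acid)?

Codon 1 GGG (Gly): third position 4-fold.
Codon 2 GCC (Ala): third position 4-fold.
Codon 3 CUU (Leu): third position 4-fold.
Codon 4 CGU (Arg): third position 4-fold.
Codon 5 AGC (Ser): third position 2-fold.
Codon 6 CCC (Pro): third position 4-fold.
Four-fold degenerate third positions: 5.

5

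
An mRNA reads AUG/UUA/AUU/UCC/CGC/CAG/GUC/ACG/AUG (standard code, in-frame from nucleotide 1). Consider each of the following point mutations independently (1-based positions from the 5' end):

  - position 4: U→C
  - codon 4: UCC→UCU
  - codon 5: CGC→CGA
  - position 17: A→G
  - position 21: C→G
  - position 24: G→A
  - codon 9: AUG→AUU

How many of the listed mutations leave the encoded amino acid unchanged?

5

Codon 2: UUA (Leu) → CUA (Leu) — synonymous.
Codon 4: UCC (Ser) → UCU (Ser) — synonymous.
Codon 5: CGC (Arg) → CGA (Arg) — synonymous.
Codon 6: CAG (Gln) → CGG (Arg) — missense.
Codon 7: GUC (Val) → GUG (Val) — synonymous.
Codon 8: ACG (Thr) → ACA (Thr) — synonymous.
Codon 9: AUG (Met) → AUU (Ile) — missense.
Synonymous: 5 of 7.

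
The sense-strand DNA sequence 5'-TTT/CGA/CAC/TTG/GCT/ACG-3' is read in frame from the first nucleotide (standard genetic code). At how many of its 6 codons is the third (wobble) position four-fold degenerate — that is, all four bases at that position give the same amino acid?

3

Codon 1 TTT (Phe): third position 2-fold.
Codon 2 CGA (Arg): third position 4-fold.
Codon 3 CAC (His): third position 2-fold.
Codon 4 TTG (Leu): third position 2-fold.
Codon 5 GCT (Ala): third position 4-fold.
Codon 6 ACG (Thr): third position 4-fold.
Four-fold degenerate third positions: 3.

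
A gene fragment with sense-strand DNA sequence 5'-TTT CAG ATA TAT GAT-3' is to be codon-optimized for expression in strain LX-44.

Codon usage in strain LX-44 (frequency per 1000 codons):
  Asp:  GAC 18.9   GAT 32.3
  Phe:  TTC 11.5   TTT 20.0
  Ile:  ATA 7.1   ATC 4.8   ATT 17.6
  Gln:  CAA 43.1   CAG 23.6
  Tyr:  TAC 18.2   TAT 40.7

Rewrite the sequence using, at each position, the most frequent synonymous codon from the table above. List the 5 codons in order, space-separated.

Codon 1 (Phe): best is TTT at 20.0.
Codon 2 (Gln): best is CAA at 43.1.
Codon 3 (Ile): best is ATT at 17.6.
Codon 4 (Tyr): best is TAT at 40.7.
Codon 5 (Asp): best is GAT at 32.3.

TTT CAA ATT TAT GAT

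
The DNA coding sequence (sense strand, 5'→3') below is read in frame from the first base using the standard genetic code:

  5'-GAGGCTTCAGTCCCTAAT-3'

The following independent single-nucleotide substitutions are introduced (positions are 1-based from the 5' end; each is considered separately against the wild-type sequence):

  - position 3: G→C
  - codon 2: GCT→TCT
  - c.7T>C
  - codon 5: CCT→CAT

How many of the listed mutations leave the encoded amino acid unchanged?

0

Codon 1: GAG (Glu) → GAC (Asp) — missense.
Codon 2: GCT (Ala) → TCT (Ser) — missense.
Codon 3: TCA (Ser) → CCA (Pro) — missense.
Codon 5: CCT (Pro) → CAT (His) — missense.
Synonymous: 0 of 4.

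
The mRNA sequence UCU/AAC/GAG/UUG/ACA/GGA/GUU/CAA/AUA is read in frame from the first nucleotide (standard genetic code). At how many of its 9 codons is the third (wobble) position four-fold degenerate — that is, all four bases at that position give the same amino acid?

Codon 1 UCU (Ser): third position 4-fold.
Codon 2 AAC (Asn): third position 2-fold.
Codon 3 GAG (Glu): third position 2-fold.
Codon 4 UUG (Leu): third position 2-fold.
Codon 5 ACA (Thr): third position 4-fold.
Codon 6 GGA (Gly): third position 4-fold.
Codon 7 GUU (Val): third position 4-fold.
Codon 8 CAA (Gln): third position 2-fold.
Codon 9 AUA (Ile): third position 3-fold.
Four-fold degenerate third positions: 4.

4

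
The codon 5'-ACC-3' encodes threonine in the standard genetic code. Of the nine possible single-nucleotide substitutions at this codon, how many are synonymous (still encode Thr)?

3

Position 1: none → 0 synonymous.
Position 2: none → 0 synonymous.
Position 3: ACT, ACA, ACG → 3 synonymous.
Total: 0 + 0 + 3 = 3.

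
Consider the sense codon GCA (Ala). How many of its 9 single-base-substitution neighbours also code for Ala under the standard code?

Position 1: none → 0 synonymous.
Position 2: none → 0 synonymous.
Position 3: GCU, GCC, GCG → 3 synonymous.
Total: 0 + 0 + 3 = 3.

3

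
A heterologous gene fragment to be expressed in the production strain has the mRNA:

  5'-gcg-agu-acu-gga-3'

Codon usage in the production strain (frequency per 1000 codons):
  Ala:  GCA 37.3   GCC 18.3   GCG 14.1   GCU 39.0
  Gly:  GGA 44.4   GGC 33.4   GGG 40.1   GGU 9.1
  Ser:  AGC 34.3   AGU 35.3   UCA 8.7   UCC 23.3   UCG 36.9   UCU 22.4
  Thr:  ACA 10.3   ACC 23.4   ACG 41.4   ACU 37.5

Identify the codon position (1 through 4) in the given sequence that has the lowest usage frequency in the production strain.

Codon 1 GCG (Ala): 14.1 per 1000.
Codon 2 AGU (Ser): 35.3 per 1000.
Codon 3 ACU (Thr): 37.5 per 1000.
Codon 4 GGA (Gly): 44.4 per 1000.
Lowest frequency is 14.1 at codon 1.

1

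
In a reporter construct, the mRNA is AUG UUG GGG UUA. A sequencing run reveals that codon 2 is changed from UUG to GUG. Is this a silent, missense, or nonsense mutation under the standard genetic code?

missense

Position 4 falls in codon 2: UUG → Leu.
After the substitution the codon is GUG → Val.
Leu ≠ Val, so this is a missense mutation.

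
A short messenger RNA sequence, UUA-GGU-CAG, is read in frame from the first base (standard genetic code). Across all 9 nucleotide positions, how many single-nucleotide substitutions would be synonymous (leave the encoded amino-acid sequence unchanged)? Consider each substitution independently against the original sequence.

Codon 1 (UUA, Leu): 2 synonymous substitutions.
Codon 2 (GGU, Gly): 3 synonymous substitutions.
Codon 3 (CAG, Gln): 1 synonymous substitution.
Total: 2 + 3 + 1 = 6.

6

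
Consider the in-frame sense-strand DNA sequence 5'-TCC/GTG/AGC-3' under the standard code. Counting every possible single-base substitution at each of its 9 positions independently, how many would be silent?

Codon 1 (TCC, Ser): 3 synonymous substitutions.
Codon 2 (GTG, Val): 3 synonymous substitutions.
Codon 3 (AGC, Ser): 1 synonymous substitution.
Total: 3 + 3 + 1 = 7.

7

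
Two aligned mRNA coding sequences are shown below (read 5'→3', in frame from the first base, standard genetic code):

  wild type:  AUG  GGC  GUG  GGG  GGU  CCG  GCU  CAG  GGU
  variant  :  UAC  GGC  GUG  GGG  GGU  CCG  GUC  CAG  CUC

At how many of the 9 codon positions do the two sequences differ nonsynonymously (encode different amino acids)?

Codon 1: AUG Met / UAC Tyr — nonsynonymous.
Codon 2: GGC Gly / GGC Gly — identical.
Codon 3: GUG Val / GUG Val — identical.
Codon 4: GGG Gly / GGG Gly — identical.
Codon 5: GGU Gly / GGU Gly — identical.
Codon 6: CCG Pro / CCG Pro — identical.
Codon 7: GCU Ala / GUC Val — nonsynonymous.
Codon 8: CAG Gln / CAG Gln — identical.
Codon 9: GGU Gly / CUC Leu — nonsynonymous.
Nonsynonymous differences: 3.

3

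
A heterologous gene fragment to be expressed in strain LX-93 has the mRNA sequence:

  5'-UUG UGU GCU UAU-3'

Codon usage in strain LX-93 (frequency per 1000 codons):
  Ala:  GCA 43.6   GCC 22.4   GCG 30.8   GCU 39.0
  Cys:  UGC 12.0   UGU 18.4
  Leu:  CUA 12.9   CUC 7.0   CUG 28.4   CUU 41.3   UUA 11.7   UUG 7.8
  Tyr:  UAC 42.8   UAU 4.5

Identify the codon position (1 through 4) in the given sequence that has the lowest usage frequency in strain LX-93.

Codon 1 UUG (Leu): 7.8 per 1000.
Codon 2 UGU (Cys): 18.4 per 1000.
Codon 3 GCU (Ala): 39.0 per 1000.
Codon 4 UAU (Tyr): 4.5 per 1000.
Lowest frequency is 4.5 at codon 4.

4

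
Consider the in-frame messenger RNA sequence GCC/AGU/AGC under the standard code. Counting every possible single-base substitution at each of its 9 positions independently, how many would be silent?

5

Codon 1 (GCC, Ala): 3 synonymous substitutions.
Codon 2 (AGU, Ser): 1 synonymous substitution.
Codon 3 (AGC, Ser): 1 synonymous substitution.
Total: 3 + 1 + 1 = 5.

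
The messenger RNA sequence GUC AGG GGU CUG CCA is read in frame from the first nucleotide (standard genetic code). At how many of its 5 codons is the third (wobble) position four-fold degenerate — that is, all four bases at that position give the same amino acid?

Codon 1 GUC (Val): third position 4-fold.
Codon 2 AGG (Arg): third position 2-fold.
Codon 3 GGU (Gly): third position 4-fold.
Codon 4 CUG (Leu): third position 4-fold.
Codon 5 CCA (Pro): third position 4-fold.
Four-fold degenerate third positions: 4.

4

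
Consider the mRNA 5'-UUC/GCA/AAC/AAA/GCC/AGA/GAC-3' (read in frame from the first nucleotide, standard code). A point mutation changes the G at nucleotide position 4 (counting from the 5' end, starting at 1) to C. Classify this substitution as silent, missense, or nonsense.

missense

Position 4 falls in codon 2: GCA → Ala.
After the substitution the codon is CCA → Pro.
Ala ≠ Pro, so this is a missense mutation.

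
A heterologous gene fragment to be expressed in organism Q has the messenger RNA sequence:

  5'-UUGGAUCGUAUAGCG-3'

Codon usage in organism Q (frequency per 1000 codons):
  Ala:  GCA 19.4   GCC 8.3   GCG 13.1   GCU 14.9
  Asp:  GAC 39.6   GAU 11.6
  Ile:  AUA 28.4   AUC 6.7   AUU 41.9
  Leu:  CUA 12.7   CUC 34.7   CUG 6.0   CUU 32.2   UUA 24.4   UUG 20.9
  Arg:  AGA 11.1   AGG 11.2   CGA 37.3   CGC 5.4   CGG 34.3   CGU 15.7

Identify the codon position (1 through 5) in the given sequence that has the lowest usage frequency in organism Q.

2

Codon 1 UUG (Leu): 20.9 per 1000.
Codon 2 GAU (Asp): 11.6 per 1000.
Codon 3 CGU (Arg): 15.7 per 1000.
Codon 4 AUA (Ile): 28.4 per 1000.
Codon 5 GCG (Ala): 13.1 per 1000.
Lowest frequency is 11.6 at codon 2.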